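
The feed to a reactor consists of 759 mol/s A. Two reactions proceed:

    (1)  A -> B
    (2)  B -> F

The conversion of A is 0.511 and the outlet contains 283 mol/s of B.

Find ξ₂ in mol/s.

ξ₂ = 105 mol/s

Conversion of A: A consumed = 1ξ₁ = 0.511 × 759 → ξ₁ = 387.8 mol/s.
B balance: n_B = 0 + 1ξ₁ − 1ξ₂ = 283 → ξ₂ = (1·387.8 − 283)/1 = 104.8 mol/s.
Outlet amounts (n = n₀ + Σ ν·ξ):
  A: 759 − 1(387.8) = 371.2
  B: 0 + 1(387.8) − 1(104.8) = 283
  F: 0 + 1(104.8) = 104.8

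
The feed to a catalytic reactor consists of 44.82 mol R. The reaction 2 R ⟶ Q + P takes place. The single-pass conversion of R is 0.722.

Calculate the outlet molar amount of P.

16.2 mol

R reacted = 0.722 × 44.82 = 32.36 mol; ν_R = −2, so ξ = 32.36/2 = 16.18 mol.
Outlet amounts (n = n₀ + ν ξ):
  R: 44.82 − 2(16.18) = 12.46
  Q: 0 + 1(16.18) = 16.18
  P: 0 + 1(16.18) = 16.18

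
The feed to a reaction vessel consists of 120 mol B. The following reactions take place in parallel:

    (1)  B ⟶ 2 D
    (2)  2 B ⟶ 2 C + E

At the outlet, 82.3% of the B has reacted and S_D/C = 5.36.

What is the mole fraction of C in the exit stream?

0.131

Conversion of B: B consumed = 0.823 × 120 = 98.76 mol = 1ξ₁ + 2ξ₂.
Selectivity: 2ξ₁ / (2ξ₂) = 5.36 → ξ₁ = 5.36 ξ₂.
Substitute: (1·5.36 + 2) ξ₂ = 98.76 → ξ₂ = 13.42 mol, ξ₁ = 71.92 mol.
Outlet amounts (n = n₀ + Σ ν·ξ):
  B: 120 − 1(71.92) − 2(13.42) = 21.24
  D: 0 + 2(71.92) = 143.8
  C: 0 + 2(13.42) = 26.84
  E: 0 + 1(13.42) = 13.42
Total out = 205.3 mol; y_C = 26.84 / 205.3 = 0.1307.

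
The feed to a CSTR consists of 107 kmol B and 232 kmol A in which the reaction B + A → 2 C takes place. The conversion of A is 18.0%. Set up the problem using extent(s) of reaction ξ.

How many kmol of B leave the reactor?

A reacted = 0.18 × 232 = 41.76 kmol; ν_A = −1, so ξ = 41.76/1 = 41.76 kmol.
Outlet amounts (n = n₀ + ν ξ):
  B: 107 − 1(41.76) = 65.24
  A: 232 − 1(41.76) = 190.2
  C: 0 + 2(41.76) = 83.52

65.2 kmol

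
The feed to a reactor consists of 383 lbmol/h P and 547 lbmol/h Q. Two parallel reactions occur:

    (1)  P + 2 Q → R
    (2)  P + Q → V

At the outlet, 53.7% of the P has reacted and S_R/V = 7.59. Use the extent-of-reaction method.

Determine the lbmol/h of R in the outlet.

Conversion of P: P consumed = 0.537 × 383 = 205.7 lbmol/h = 1ξ₁ + 1ξ₂.
Selectivity: 1ξ₁ / (1ξ₂) = 7.59 → ξ₁ = 7.59 ξ₂.
Substitute: (1·7.59 + 1) ξ₂ = 205.7 → ξ₂ = 23.94 lbmol/h, ξ₁ = 181.7 lbmol/h.
Outlet amounts (n = n₀ + Σ ν·ξ):
  P: 383 − 1(181.7) − 1(23.94) = 177.3
  Q: 547 − 2(181.7) − 1(23.94) = 159.6
  R: 0 + 1(181.7) = 181.7
  V: 0 + 1(23.94) = 23.94

182 lbmol/h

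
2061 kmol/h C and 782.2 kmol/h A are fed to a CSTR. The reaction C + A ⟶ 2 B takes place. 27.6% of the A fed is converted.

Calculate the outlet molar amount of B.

432 kmol/h

A reacted = 0.276 × 782.2 = 215.9 kmol/h; ν_A = −1, so ξ = 215.9/1 = 215.9 kmol/h.
Outlet amounts (n = n₀ + ν ξ):
  C: 2061 − 1(215.9) = 1845
  A: 782.2 − 1(215.9) = 566.3
  B: 0 + 2(215.9) = 431.8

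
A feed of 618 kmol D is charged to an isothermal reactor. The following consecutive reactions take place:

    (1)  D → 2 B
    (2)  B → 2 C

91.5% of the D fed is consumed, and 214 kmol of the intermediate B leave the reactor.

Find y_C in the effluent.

Conversion of D: D consumed = 1ξ₁ = 0.915 × 618 → ξ₁ = 565.5 kmol.
B balance: n_B = 0 + 2ξ₁ − 1ξ₂ = 214 → ξ₂ = (2·565.5 − 214)/1 = 916.9 kmol.
Outlet amounts (n = n₀ + Σ ν·ξ):
  D: 618 − 1(565.5) = 52.53
  B: 0 + 2(565.5) − 1(916.9) = 214
  C: 0 + 2(916.9) = 1834
Total out = 2100 kmol; y_C = 1834 / 2100 = 0.8731.

0.873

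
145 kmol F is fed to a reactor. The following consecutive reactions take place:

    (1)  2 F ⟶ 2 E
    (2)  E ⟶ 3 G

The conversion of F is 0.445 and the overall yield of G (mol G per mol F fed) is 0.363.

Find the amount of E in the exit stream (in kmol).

Conversion of F: F consumed = 2ξ₁ = 0.445 × 145 → ξ₁ = 32.26 kmol.
Yield of G: 3ξ₂ / 145 = 0.363 → ξ₂ = 17.54 kmol.
Outlet amounts (n = n₀ + Σ ν·ξ):
  F: 145 − 2(32.26) = 80.47
  E: 0 + 2(32.26) − 1(17.54) = 46.98
  G: 0 + 3(17.54) = 52.63

47 kmol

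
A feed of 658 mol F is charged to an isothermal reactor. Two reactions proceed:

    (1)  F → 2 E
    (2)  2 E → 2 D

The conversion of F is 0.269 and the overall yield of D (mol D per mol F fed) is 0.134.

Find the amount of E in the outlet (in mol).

Conversion of F: F consumed = 1ξ₁ = 0.269 × 658 → ξ₁ = 177 mol.
Yield of D: 2ξ₂ / 658 = 0.134 → ξ₂ = 44.09 mol.
Outlet amounts (n = n₀ + Σ ν·ξ):
  F: 658 − 1(177) = 481
  E: 0 + 2(177) − 2(44.09) = 265.8
  D: 0 + 2(44.09) = 88.17

266 mol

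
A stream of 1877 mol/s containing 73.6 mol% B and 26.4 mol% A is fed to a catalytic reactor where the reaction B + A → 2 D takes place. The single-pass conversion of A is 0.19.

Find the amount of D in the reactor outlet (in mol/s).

A reacted = 0.19 × 495.5 = 94.15 mol/s; ν_A = −1, so ξ = 94.15/1 = 94.15 mol/s.
Outlet amounts (n = n₀ + ν ξ):
  B: 1381 − 1(94.15) = 1287
  A: 495.5 − 1(94.15) = 401.4
  D: 0 + 2(94.15) = 188.3

188 mol/s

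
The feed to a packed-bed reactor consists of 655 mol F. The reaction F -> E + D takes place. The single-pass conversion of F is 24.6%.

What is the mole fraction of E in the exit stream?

F reacted = 0.246 × 655 = 161.1 mol; ν_F = −1, so ξ = 161.1/1 = 161.1 mol.
Outlet amounts (n = n₀ + ν ξ):
  F: 655 − 1(161.1) = 493.9
  E: 0 + 1(161.1) = 161.1
  D: 0 + 1(161.1) = 161.1
Total out = 816.1 mol; y_E = 161.1 / 816.1 = 0.1974.

0.197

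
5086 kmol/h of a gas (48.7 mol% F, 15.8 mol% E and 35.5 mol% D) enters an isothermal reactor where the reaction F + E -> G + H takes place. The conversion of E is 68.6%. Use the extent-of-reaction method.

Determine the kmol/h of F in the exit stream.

1930 kmol/h

E reacted = 0.686 × 803.6 = 551.3 kmol/h; ν_E = −1, so ξ = 551.3/1 = 551.3 kmol/h.
Outlet amounts (n = n₀ + ν ξ):
  F: 2477 − 1(551.3) = 1926
  E: 803.6 − 1(551.3) = 252.3
  G: 0 + 1(551.3) = 551.3
  H: 0 + 1(551.3) = 551.3
  D: 1806 (inert)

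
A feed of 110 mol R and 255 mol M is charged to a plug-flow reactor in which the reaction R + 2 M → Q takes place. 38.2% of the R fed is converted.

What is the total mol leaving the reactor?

281 mol

R reacted = 0.382 × 110 = 42.02 mol; ν_R = −1, so ξ = 42.02/1 = 42.02 mol.
Outlet amounts (n = n₀ + ν ξ):
  R: 110 − 1(42.02) = 67.98
  M: 255 − 2(42.02) = 171
  Q: 0 + 1(42.02) = 42.02
Total out = 67.98 + 171 + 42.02 = 281 mol.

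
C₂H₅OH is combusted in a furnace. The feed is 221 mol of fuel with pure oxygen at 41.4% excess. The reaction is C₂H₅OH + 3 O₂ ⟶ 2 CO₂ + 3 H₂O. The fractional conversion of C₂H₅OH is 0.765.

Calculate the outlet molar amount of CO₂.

Stoichiometric O₂ = 3 × 221 = 663 mol; O₂ fed = 663 × 1.414 = 937.5 mol.
Fuel reacted = 0.765 × 221 → ξ = 169.1 mol.
Outlet (n = n₀ + ν ξ):
  C₂H₅OH: 221 − 1(169.1) = 51.94
  O₂: 937.5 − 3(169.1) = 430.3
  CO₂: 0 + 2(169.1) = 338.1
  H₂O: 0 + 3(169.1) = 507.2

338 mol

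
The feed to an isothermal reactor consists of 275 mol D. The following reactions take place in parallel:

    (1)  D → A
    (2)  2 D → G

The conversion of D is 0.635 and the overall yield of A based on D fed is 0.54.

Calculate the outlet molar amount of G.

Yield of A: 1ξ₁ / 275 = 0.54 → ξ₁ = 148.5 mol.
Conversion of D: 1ξ₁ + 2ξ₂ = 0.635 × 275 = 174.6 → ξ₂ = 13.06 mol.
Outlet amounts (n = n₀ + Σ ν·ξ):
  D: 275 − 1(148.5) − 2(13.06) = 100.4
  A: 0 + 1(148.5) = 148.5
  G: 0 + 1(13.06) = 13.06

13.1 mol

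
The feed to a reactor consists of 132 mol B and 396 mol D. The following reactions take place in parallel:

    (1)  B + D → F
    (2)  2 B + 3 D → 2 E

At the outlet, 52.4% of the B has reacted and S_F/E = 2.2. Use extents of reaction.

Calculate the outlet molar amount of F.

Conversion of B: B consumed = 0.524 × 132 = 69.17 mol = 1ξ₁ + 2ξ₂.
Selectivity: 1ξ₁ / (2ξ₂) = 2.2 → ξ₁ = 4.4 ξ₂.
Substitute: (1·4.4 + 2) ξ₂ = 69.17 → ξ₂ = 10.81 mol, ξ₁ = 47.55 mol.
Outlet amounts (n = n₀ + Σ ν·ξ):
  B: 132 − 1(47.55) − 2(10.81) = 62.83
  D: 396 − 1(47.55) − 3(10.81) = 316
  F: 0 + 1(47.55) = 47.55
  E: 0 + 2(10.81) = 21.62

47.6 mol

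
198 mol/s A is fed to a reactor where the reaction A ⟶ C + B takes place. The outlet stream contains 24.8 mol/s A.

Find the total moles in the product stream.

For A: n = n₀ − 1ξ → 24.8 = 198 − 1ξ, giving ξ = 173.2 mol/s.
Outlet amounts (n = n₀ + ν ξ):
  A: 198 − 1(173.2) = 24.8
  C: 0 + 1(173.2) = 173.2
  B: 0 + 1(173.2) = 173.2
Total out = 24.8 + 173.2 + 173.2 = 371.2 mol/s.

371 mol/s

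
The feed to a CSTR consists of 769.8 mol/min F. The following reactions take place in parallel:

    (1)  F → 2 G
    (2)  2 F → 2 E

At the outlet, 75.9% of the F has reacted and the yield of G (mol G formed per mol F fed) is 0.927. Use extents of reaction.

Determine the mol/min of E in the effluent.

227 mol/min

Yield of G: 2ξ₁ / 769.8 = 0.927 → ξ₁ = 356.8 mol/min.
Conversion of F: 1ξ₁ + 2ξ₂ = 0.759 × 769.8 = 584.3 → ξ₂ = 113.7 mol/min.
Outlet amounts (n = n₀ + Σ ν·ξ):
  F: 769.8 − 1(356.8) − 2(113.7) = 185.5
  G: 0 + 2(356.8) = 713.6
  E: 0 + 2(113.7) = 227.5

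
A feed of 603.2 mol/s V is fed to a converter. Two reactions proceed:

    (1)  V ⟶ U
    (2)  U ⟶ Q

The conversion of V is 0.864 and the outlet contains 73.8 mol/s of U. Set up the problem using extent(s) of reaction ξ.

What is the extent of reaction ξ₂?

Conversion of V: V consumed = 1ξ₁ = 0.864 × 603.2 → ξ₁ = 521.2 mol/s.
U balance: n_U = 0 + 1ξ₁ − 1ξ₂ = 73.8 → ξ₂ = (1·521.2 − 73.8)/1 = 447.4 mol/s.
Outlet amounts (n = n₀ + Σ ν·ξ):
  V: 603.2 − 1(521.2) = 82.04
  U: 0 + 1(521.2) − 1(447.4) = 73.8
  Q: 0 + 1(447.4) = 447.4

ξ₂ = 447 mol/s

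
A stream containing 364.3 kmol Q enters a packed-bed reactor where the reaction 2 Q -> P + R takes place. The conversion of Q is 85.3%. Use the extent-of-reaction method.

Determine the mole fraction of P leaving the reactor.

Q reacted = 0.853 × 364.3 = 310.7 kmol; ν_Q = −2, so ξ = 310.7/2 = 155.4 kmol.
Outlet amounts (n = n₀ + ν ξ):
  Q: 364.3 − 2(155.4) = 53.55
  P: 0 + 1(155.4) = 155.4
  R: 0 + 1(155.4) = 155.4
Total out = 364.3 kmol; y_P = 155.4 / 364.3 = 0.4265.

0.426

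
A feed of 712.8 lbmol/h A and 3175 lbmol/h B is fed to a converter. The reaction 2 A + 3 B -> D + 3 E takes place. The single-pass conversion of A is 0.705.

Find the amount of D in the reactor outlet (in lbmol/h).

A reacted = 0.705 × 712.8 = 502.5 lbmol/h; ν_A = −2, so ξ = 502.5/2 = 251.3 lbmol/h.
Outlet amounts (n = n₀ + ν ξ):
  A: 712.8 − 2(251.3) = 210.3
  B: 3175 − 3(251.3) = 2421
  D: 0 + 1(251.3) = 251.3
  E: 0 + 3(251.3) = 753.8

251 lbmol/h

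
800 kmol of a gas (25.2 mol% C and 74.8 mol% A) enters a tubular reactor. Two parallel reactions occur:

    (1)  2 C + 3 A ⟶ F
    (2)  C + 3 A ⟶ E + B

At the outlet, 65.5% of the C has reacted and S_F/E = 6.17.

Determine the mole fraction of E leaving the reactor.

Conversion of C: C consumed = 0.655 × 201.6 = 132 kmol = 2ξ₁ + 1ξ₂.
Selectivity: 1ξ₁ / (1ξ₂) = 6.17 → ξ₁ = 6.17 ξ₂.
Substitute: (2·6.17 + 1) ξ₂ = 132 → ξ₂ = 9.899 kmol, ξ₁ = 61.07 kmol.
Outlet amounts (n = n₀ + Σ ν·ξ):
  C: 201.6 − 2(61.07) − 1(9.899) = 69.55
  A: 598.4 − 3(61.07) − 3(9.899) = 385.5
  F: 0 + 1(61.07) = 61.07
  E: 0 + 1(9.899) = 9.899
  B: 0 + 1(9.899) = 9.899
Total out = 535.9 kmol; y_E = 9.899 / 535.9 = 0.01847.

0.0185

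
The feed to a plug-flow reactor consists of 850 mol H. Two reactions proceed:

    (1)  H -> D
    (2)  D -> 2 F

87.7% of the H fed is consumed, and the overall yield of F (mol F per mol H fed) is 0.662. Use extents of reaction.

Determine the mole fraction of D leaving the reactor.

Conversion of H: H consumed = 1ξ₁ = 0.877 × 850 → ξ₁ = 745.5 mol.
Yield of F: 2ξ₂ / 850 = 0.662 → ξ₂ = 281.4 mol.
Outlet amounts (n = n₀ + Σ ν·ξ):
  H: 850 − 1(745.5) = 104.5
  D: 0 + 1(745.5) − 1(281.4) = 464.1
  F: 0 + 2(281.4) = 562.7
Total out = 1131 mol; y_D = 464.1 / 1131 = 0.4102.

0.41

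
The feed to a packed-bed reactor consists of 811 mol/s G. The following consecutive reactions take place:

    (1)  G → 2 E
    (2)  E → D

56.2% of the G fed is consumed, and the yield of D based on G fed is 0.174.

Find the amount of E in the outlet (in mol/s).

Conversion of G: G consumed = 1ξ₁ = 0.562 × 811 → ξ₁ = 455.8 mol/s.
Yield of D: 1ξ₂ / 811 = 0.174 → ξ₂ = 141.1 mol/s.
Outlet amounts (n = n₀ + Σ ν·ξ):
  G: 811 − 1(455.8) = 355.2
  E: 0 + 2(455.8) − 1(141.1) = 770.5
  D: 0 + 1(141.1) = 141.1

770 mol/s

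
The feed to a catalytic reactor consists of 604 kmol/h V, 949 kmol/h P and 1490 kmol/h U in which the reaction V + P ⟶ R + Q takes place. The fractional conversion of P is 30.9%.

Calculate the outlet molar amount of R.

293 kmol/h

P reacted = 0.309 × 949 = 293.2 kmol/h; ν_P = −1, so ξ = 293.2/1 = 293.2 kmol/h.
Outlet amounts (n = n₀ + ν ξ):
  V: 604 − 1(293.2) = 310.8
  P: 949 − 1(293.2) = 655.8
  R: 0 + 1(293.2) = 293.2
  Q: 0 + 1(293.2) = 293.2
  U: 1490 (inert)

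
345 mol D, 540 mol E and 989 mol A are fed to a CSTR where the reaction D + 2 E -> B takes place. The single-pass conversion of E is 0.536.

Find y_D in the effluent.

E reacted = 0.536 × 540 = 289.4 mol; ν_E = −2, so ξ = 289.4/2 = 144.7 mol.
Outlet amounts (n = n₀ + ν ξ):
  D: 345 − 1(144.7) = 200.3
  E: 540 − 2(144.7) = 250.6
  B: 0 + 1(144.7) = 144.7
  A: 989 (inert)
Total out = 1585 mol; y_D = 200.3 / 1585 = 0.1264.

0.126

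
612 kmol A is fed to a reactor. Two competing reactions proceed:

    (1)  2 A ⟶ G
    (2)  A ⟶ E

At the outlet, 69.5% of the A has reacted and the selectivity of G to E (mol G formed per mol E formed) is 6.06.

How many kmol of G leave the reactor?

196 kmol

Conversion of A: A consumed = 0.695 × 612 = 425.3 kmol = 2ξ₁ + 1ξ₂.
Selectivity: 1ξ₁ / (1ξ₂) = 6.06 → ξ₁ = 6.06 ξ₂.
Substitute: (2·6.06 + 1) ξ₂ = 425.3 → ξ₂ = 32.42 kmol, ξ₁ = 196.5 kmol.
Outlet amounts (n = n₀ + Σ ν·ξ):
  A: 612 − 2(196.5) − 1(32.42) = 186.7
  G: 0 + 1(196.5) = 196.5
  E: 0 + 1(32.42) = 32.42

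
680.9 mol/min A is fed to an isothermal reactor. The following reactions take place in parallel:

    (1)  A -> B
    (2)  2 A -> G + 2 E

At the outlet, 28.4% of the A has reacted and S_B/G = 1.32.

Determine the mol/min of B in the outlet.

76.9 mol/min

Conversion of A: A consumed = 0.284 × 680.9 = 193.4 mol/min = 1ξ₁ + 2ξ₂.
Selectivity: 1ξ₁ / (1ξ₂) = 1.32 → ξ₁ = 1.32 ξ₂.
Substitute: (1·1.32 + 2) ξ₂ = 193.4 → ξ₂ = 58.25 mol/min, ξ₁ = 76.88 mol/min.
Outlet amounts (n = n₀ + Σ ν·ξ):
  A: 680.9 − 1(76.88) − 2(58.25) = 487.5
  B: 0 + 1(76.88) = 76.88
  G: 0 + 1(58.25) = 58.25
  E: 0 + 2(58.25) = 116.5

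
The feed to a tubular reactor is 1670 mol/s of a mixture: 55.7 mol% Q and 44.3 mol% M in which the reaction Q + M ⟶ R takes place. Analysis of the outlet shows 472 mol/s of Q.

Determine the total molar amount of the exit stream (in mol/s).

1210 mol/s

For Q: n = n₀ − 1ξ → 472 = 930.2 − 1ξ, giving ξ = 458.2 mol/s.
Outlet amounts (n = n₀ + ν ξ):
  Q: 930.2 − 1(458.2) = 472
  M: 739.8 − 1(458.2) = 281.6
  R: 0 + 1(458.2) = 458.2
Total out = 472 + 281.6 + 458.2 = 1212 mol/s.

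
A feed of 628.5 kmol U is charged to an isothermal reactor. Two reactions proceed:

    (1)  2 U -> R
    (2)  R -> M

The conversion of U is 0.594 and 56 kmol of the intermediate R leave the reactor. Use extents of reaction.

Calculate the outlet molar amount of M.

Conversion of U: U consumed = 2ξ₁ = 0.594 × 628.5 → ξ₁ = 186.7 kmol.
R balance: n_R = 0 + 1ξ₁ − 1ξ₂ = 56 → ξ₂ = (1·186.7 − 56)/1 = 130.7 kmol.
Outlet amounts (n = n₀ + Σ ν·ξ):
  U: 628.5 − 2(186.7) = 255.2
  R: 0 + 1(186.7) − 1(130.7) = 56
  M: 0 + 1(130.7) = 130.7

131 kmol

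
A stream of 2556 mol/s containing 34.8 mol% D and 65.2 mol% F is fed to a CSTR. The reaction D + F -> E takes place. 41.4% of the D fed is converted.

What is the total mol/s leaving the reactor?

D reacted = 0.414 × 889.5 = 368.2 mol/s; ν_D = −1, so ξ = 368.2/1 = 368.2 mol/s.
Outlet amounts (n = n₀ + ν ξ):
  D: 889.5 − 1(368.2) = 521.2
  F: 1667 − 1(368.2) = 1298
  E: 0 + 1(368.2) = 368.2
Total out = 521.2 + 1298 + 368.2 = 2188 mol/s.

2190 mol/s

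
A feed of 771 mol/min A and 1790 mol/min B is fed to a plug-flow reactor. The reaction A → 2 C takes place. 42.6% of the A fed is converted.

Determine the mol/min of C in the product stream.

A reacted = 0.426 × 771 = 328.4 mol/min; ν_A = −1, so ξ = 328.4/1 = 328.4 mol/min.
Outlet amounts (n = n₀ + ν ξ):
  A: 771 − 1(328.4) = 442.6
  C: 0 + 2(328.4) = 656.9
  B: 1790 (inert)

657 mol/min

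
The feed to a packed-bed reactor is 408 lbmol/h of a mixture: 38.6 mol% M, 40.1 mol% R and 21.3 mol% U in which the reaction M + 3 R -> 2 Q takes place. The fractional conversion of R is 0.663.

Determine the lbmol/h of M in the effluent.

R reacted = 0.663 × 163.6 = 108.5 lbmol/h; ν_R = −3, so ξ = 108.5/3 = 36.16 lbmol/h.
Outlet amounts (n = n₀ + ν ξ):
  M: 157.5 − 1(36.16) = 121.3
  R: 163.6 − 3(36.16) = 55.14
  Q: 0 + 2(36.16) = 72.31
  U: 86.9 (inert)

121 lbmol/h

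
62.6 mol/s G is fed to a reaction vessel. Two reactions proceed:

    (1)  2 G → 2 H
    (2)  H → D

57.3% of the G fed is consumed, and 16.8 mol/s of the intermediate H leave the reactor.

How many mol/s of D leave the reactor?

19.1 mol/s

Conversion of G: G consumed = 2ξ₁ = 0.573 × 62.6 → ξ₁ = 17.93 mol/s.
H balance: n_H = 0 + 2ξ₁ − 1ξ₂ = 16.8 → ξ₂ = (2·17.93 − 16.8)/1 = 19.07 mol/s.
Outlet amounts (n = n₀ + Σ ν·ξ):
  G: 62.6 − 2(17.93) = 26.73
  H: 0 + 2(17.93) − 1(19.07) = 16.8
  D: 0 + 1(19.07) = 19.07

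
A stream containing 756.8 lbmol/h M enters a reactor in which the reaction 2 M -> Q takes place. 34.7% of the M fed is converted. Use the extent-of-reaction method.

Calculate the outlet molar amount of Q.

M reacted = 0.347 × 756.8 = 262.6 lbmol/h; ν_M = −2, so ξ = 262.6/2 = 131.3 lbmol/h.
Outlet amounts (n = n₀ + ν ξ):
  M: 756.8 − 2(131.3) = 494.2
  Q: 0 + 1(131.3) = 131.3

131 lbmol/h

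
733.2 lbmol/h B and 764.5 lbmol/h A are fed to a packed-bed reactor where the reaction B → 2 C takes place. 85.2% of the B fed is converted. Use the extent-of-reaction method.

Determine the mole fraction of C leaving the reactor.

0.589

B reacted = 0.852 × 733.2 = 624.7 lbmol/h; ν_B = −1, so ξ = 624.7/1 = 624.7 lbmol/h.
Outlet amounts (n = n₀ + ν ξ):
  B: 733.2 − 1(624.7) = 108.5
  C: 0 + 2(624.7) = 1249
  A: 764.5 (inert)
Total out = 2122 lbmol/h; y_C = 1249 / 2122 = 0.5887.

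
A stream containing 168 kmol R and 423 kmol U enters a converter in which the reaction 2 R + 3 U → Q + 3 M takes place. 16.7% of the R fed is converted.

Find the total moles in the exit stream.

R reacted = 0.167 × 168 = 28.06 kmol; ν_R = −2, so ξ = 28.06/2 = 14.03 kmol.
Outlet amounts (n = n₀ + ν ξ):
  R: 168 − 2(14.03) = 139.9
  U: 423 − 3(14.03) = 380.9
  Q: 0 + 1(14.03) = 14.03
  M: 0 + 3(14.03) = 42.08
Total out = 139.9 + 380.9 + 14.03 + 42.08 = 577 kmol.

577 kmol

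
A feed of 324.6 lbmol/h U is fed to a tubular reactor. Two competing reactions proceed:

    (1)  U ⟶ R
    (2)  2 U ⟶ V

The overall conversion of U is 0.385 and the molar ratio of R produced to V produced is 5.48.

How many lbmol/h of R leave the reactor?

91.6 lbmol/h

Conversion of U: U consumed = 0.385 × 324.6 = 125 lbmol/h = 1ξ₁ + 2ξ₂.
Selectivity: 1ξ₁ / (1ξ₂) = 5.48 → ξ₁ = 5.48 ξ₂.
Substitute: (1·5.48 + 2) ξ₂ = 125 → ξ₂ = 16.71 lbmol/h, ξ₁ = 91.56 lbmol/h.
Outlet amounts (n = n₀ + Σ ν·ξ):
  U: 324.6 − 1(91.56) − 2(16.71) = 199.6
  R: 0 + 1(91.56) = 91.56
  V: 0 + 1(16.71) = 16.71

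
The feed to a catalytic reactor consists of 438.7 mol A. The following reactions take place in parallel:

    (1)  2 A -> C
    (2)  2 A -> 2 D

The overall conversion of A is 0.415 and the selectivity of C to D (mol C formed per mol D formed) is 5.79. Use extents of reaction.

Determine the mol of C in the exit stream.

Conversion of A: A consumed = 0.415 × 438.7 = 182.1 mol = 2ξ₁ + 2ξ₂.
Selectivity: 1ξ₁ / (2ξ₂) = 5.79 → ξ₁ = 11.58 ξ₂.
Substitute: (2·11.58 + 2) ξ₂ = 182.1 → ξ₂ = 7.236 mol, ξ₁ = 83.79 mol.
Outlet amounts (n = n₀ + Σ ν·ξ):
  A: 438.7 − 2(83.79) − 2(7.236) = 256.6
  C: 0 + 1(83.79) = 83.79
  D: 0 + 2(7.236) = 14.47

83.8 mol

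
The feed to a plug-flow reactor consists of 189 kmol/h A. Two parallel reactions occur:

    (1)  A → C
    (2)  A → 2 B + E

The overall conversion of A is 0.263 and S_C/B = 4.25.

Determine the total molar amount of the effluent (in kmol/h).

Conversion of A: A consumed = 0.263 × 189 = 49.71 kmol/h = 1ξ₁ + 1ξ₂.
Selectivity: 1ξ₁ / (2ξ₂) = 4.25 → ξ₁ = 8.5 ξ₂.
Substitute: (1·8.5 + 1) ξ₂ = 49.71 → ξ₂ = 5.232 kmol/h, ξ₁ = 44.47 kmol/h.
Outlet amounts (n = n₀ + Σ ν·ξ):
  A: 189 − 1(44.47) − 1(5.232) = 139.3
  C: 0 + 1(44.47) = 44.47
  B: 0 + 2(5.232) = 10.46
  E: 0 + 1(5.232) = 5.232
Total out = 139.3 + 44.47 + 10.46 + 5.232 = 199.5 kmol/h.

199 kmol/h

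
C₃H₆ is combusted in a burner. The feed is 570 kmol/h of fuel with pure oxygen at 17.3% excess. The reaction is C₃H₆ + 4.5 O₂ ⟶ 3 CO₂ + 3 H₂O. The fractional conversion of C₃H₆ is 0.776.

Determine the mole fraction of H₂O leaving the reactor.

0.349

Stoichiometric O₂ = 4.5 × 570 = 2565 kmol/h; O₂ fed = 2565 × 1.173 = 3009 kmol/h.
Fuel reacted = 0.776 × 570 → ξ = 442.3 kmol/h.
Outlet (n = n₀ + ν ξ):
  C₃H₆: 570 − 1(442.3) = 127.7
  O₂: 3009 − 4.5(442.3) = 1018
  CO₂: 0 + 3(442.3) = 1327
  H₂O: 0 + 3(442.3) = 1327
Total out = 3800 kmol/h; y_H₂O = 1327 / 3800 = 0.3492.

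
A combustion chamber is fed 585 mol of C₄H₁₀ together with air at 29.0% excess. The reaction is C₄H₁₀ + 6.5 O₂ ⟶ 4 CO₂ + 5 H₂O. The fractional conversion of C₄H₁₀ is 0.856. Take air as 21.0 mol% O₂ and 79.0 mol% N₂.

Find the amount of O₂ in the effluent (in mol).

Stoichiometric O₂ = 6.5 × 585 = 3802 mol; O₂ fed = 3802 × 1.290 = 4905 mol.
N₂ fed = 4905 × 79/21 = 18450 mol.
Fuel reacted = 0.856 × 585 → ξ = 500.8 mol.
Outlet (n = n₀ + ν ξ):
  C₄H₁₀: 585 − 1(500.8) = 84.24
  O₂: 4905 − 6.5(500.8) = 1650
  N₂: 18450 (inert)
  CO₂: 0 + 4(500.8) = 2003
  H₂O: 0 + 5(500.8) = 2504

1650 mol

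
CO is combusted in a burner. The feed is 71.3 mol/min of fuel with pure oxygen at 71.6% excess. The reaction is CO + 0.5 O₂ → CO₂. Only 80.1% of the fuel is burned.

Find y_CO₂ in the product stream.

0.55

Stoichiometric O₂ = 0.5 × 71.3 = 35.65 mol/min; O₂ fed = 35.65 × 1.716 = 61.18 mol/min.
Fuel reacted = 0.801 × 71.3 → ξ = 57.11 mol/min.
Outlet (n = n₀ + ν ξ):
  CO: 71.3 − 1(57.11) = 14.19
  O₂: 61.18 − 0.5(57.11) = 32.62
  CO₂: 0 + 1(57.11) = 57.11
Total out = 103.9 mol/min; y_CO₂ = 57.11 / 103.9 = 0.5496.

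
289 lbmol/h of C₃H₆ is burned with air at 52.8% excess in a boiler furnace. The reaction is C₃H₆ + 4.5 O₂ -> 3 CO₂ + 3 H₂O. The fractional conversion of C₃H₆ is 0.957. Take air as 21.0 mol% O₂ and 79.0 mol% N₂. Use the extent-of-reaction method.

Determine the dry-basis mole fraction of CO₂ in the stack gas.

Stoichiometric O₂ = 4.5 × 289 = 1300 lbmol/h; O₂ fed = 1300 × 1.528 = 1987 lbmol/h.
N₂ fed = 1987 × 79/21 = 7476 lbmol/h.
Fuel reacted = 0.957 × 289 → ξ = 276.6 lbmol/h.
Outlet (n = n₀ + ν ξ):
  C₃H₆: 289 − 1(276.6) = 12.43
  O₂: 1987 − 4.5(276.6) = 742.6
  N₂: 7476 (inert)
  CO₂: 0 + 3(276.6) = 829.7
  H₂O: 0 + 3(276.6) = 829.7
Dry total = 9060 lbmol/h; y_CO₂ (dry) = 829.7 / 9060 = 0.09158.

0.0916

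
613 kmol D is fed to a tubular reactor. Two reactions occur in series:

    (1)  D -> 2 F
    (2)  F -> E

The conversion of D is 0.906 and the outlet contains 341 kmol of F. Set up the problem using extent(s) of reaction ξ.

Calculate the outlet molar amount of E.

Conversion of D: D consumed = 1ξ₁ = 0.906 × 613 → ξ₁ = 555.4 kmol.
F balance: n_F = 0 + 2ξ₁ − 1ξ₂ = 341 → ξ₂ = (2·555.4 − 341)/1 = 769.8 kmol.
Outlet amounts (n = n₀ + Σ ν·ξ):
  D: 613 − 1(555.4) = 57.62
  F: 0 + 2(555.4) − 1(769.8) = 341
  E: 0 + 1(769.8) = 769.8

770 kmol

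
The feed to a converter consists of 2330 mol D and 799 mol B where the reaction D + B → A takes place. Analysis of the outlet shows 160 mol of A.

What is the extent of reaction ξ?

ξ = 160 mol

For A: n = n₀ + 1ξ → 160 = 0 + 1ξ, giving ξ = 160 mol.
Outlet amounts (n = n₀ + ν ξ):
  D: 2330 − 1(160) = 2170
  B: 799 − 1(160) = 639
  A: 0 + 1(160) = 160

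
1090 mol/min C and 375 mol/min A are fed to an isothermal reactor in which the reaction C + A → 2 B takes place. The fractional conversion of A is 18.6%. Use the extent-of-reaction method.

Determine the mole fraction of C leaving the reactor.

0.696

A reacted = 0.186 × 375 = 69.75 mol/min; ν_A = −1, so ξ = 69.75/1 = 69.75 mol/min.
Outlet amounts (n = n₀ + ν ξ):
  C: 1090 − 1(69.75) = 1020
  A: 375 − 1(69.75) = 305.2
  B: 0 + 2(69.75) = 139.5
Total out = 1465 mol/min; y_C = 1020 / 1465 = 0.6964.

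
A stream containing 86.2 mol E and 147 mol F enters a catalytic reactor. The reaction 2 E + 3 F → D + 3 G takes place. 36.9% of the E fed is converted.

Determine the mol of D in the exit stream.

E reacted = 0.369 × 86.2 = 31.81 mol; ν_E = −2, so ξ = 31.81/2 = 15.9 mol.
Outlet amounts (n = n₀ + ν ξ):
  E: 86.2 − 2(15.9) = 54.39
  F: 147 − 3(15.9) = 99.29
  D: 0 + 1(15.9) = 15.9
  G: 0 + 3(15.9) = 47.71

15.9 mol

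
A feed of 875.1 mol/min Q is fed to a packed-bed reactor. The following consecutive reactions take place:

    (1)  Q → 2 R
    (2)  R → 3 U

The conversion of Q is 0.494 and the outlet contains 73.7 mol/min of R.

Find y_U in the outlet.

0.821

Conversion of Q: Q consumed = 1ξ₁ = 0.494 × 875.1 → ξ₁ = 432.3 mol/min.
R balance: n_R = 0 + 2ξ₁ − 1ξ₂ = 73.7 → ξ₂ = (2·432.3 − 73.7)/1 = 790.9 mol/min.
Outlet amounts (n = n₀ + Σ ν·ξ):
  Q: 875.1 − 1(432.3) = 442.8
  R: 0 + 2(432.3) − 1(790.9) = 73.7
  U: 0 + 3(790.9) = 2373
Total out = 2889 mol/min; y_U = 2373 / 2889 = 0.8212.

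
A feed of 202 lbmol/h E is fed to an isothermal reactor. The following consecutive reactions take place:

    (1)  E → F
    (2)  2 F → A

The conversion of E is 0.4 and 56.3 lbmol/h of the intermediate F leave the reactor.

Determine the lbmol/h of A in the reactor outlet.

12.3 lbmol/h

Conversion of E: E consumed = 1ξ₁ = 0.4 × 202 → ξ₁ = 80.8 lbmol/h.
F balance: n_F = 0 + 1ξ₁ − 2ξ₂ = 56.3 → ξ₂ = (1·80.8 − 56.3)/2 = 12.25 lbmol/h.
Outlet amounts (n = n₀ + Σ ν·ξ):
  E: 202 − 1(80.8) = 121.2
  F: 0 + 1(80.8) − 2(12.25) = 56.3
  A: 0 + 1(12.25) = 12.25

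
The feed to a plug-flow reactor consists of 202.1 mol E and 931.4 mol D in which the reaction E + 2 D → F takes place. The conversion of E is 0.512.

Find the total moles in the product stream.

927 mol

E reacted = 0.512 × 202.1 = 103.5 mol; ν_E = −1, so ξ = 103.5/1 = 103.5 mol.
Outlet amounts (n = n₀ + ν ξ):
  E: 202.1 − 1(103.5) = 98.62
  D: 931.4 − 2(103.5) = 724.4
  F: 0 + 1(103.5) = 103.5
Total out = 98.62 + 724.4 + 103.5 = 926.5 mol.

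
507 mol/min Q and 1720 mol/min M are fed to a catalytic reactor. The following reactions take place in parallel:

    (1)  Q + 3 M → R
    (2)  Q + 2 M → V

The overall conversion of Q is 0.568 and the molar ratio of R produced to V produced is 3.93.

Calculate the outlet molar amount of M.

Conversion of Q: Q consumed = 0.568 × 507 = 288 mol/min = 1ξ₁ + 1ξ₂.
Selectivity: 1ξ₁ / (1ξ₂) = 3.93 → ξ₁ = 3.93 ξ₂.
Substitute: (1·3.93 + 1) ξ₂ = 288 → ξ₂ = 58.41 mol/min, ξ₁ = 229.6 mol/min.
Outlet amounts (n = n₀ + Σ ν·ξ):
  Q: 507 − 1(229.6) − 1(58.41) = 219
  M: 1720 − 3(229.6) − 2(58.41) = 914.5
  R: 0 + 1(229.6) = 229.6
  V: 0 + 1(58.41) = 58.41

914 mol/min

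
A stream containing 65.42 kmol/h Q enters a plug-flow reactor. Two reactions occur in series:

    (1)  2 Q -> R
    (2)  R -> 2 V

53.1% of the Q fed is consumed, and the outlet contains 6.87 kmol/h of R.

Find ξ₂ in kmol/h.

Conversion of Q: Q consumed = 2ξ₁ = 0.531 × 65.42 → ξ₁ = 17.37 kmol/h.
R balance: n_R = 0 + 1ξ₁ − 1ξ₂ = 6.87 → ξ₂ = (1·17.37 − 6.87)/1 = 10.5 kmol/h.
Outlet amounts (n = n₀ + Σ ν·ξ):
  Q: 65.42 − 2(17.37) = 30.68
  R: 0 + 1(17.37) − 1(10.5) = 6.87
  V: 0 + 2(10.5) = 21

ξ₂ = 10.5 kmol/h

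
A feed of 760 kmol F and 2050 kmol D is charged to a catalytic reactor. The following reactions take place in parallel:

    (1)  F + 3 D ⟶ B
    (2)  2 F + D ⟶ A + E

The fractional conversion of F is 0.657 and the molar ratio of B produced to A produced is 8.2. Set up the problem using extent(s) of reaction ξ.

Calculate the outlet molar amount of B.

Conversion of F: F consumed = 0.657 × 760 = 499.3 kmol = 1ξ₁ + 2ξ₂.
Selectivity: 1ξ₁ / (1ξ₂) = 8.2 → ξ₁ = 8.2 ξ₂.
Substitute: (1·8.2 + 2) ξ₂ = 499.3 → ξ₂ = 48.95 kmol, ξ₁ = 401.4 kmol.
Outlet amounts (n = n₀ + Σ ν·ξ):
  F: 760 − 1(401.4) − 2(48.95) = 260.7
  D: 2050 − 3(401.4) − 1(48.95) = 796.8
  B: 0 + 1(401.4) = 401.4
  A: 0 + 1(48.95) = 48.95
  E: 0 + 1(48.95) = 48.95

401 kmol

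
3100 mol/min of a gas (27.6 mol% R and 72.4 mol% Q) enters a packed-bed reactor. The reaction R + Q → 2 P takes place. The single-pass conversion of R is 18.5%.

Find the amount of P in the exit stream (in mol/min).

317 mol/min

R reacted = 0.185 × 855.6 = 158.3 mol/min; ν_R = −1, so ξ = 158.3/1 = 158.3 mol/min.
Outlet amounts (n = n₀ + ν ξ):
  R: 855.6 − 1(158.3) = 697.3
  Q: 2244 − 1(158.3) = 2086
  P: 0 + 2(158.3) = 316.6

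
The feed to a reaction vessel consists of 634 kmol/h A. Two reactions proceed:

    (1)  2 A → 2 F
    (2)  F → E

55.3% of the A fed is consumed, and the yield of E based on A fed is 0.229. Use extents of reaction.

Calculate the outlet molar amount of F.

205 kmol/h

Conversion of A: A consumed = 2ξ₁ = 0.553 × 634 → ξ₁ = 175.3 kmol/h.
Yield of E: 1ξ₂ / 634 = 0.229 → ξ₂ = 145.2 kmol/h.
Outlet amounts (n = n₀ + Σ ν·ξ):
  A: 634 − 2(175.3) = 283.4
  F: 0 + 2(175.3) − 1(145.2) = 205.4
  E: 0 + 1(145.2) = 145.2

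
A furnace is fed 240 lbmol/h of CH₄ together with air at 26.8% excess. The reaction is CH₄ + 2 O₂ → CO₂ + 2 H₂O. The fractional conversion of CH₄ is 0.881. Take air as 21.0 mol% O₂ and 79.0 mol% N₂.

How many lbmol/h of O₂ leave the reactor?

186 lbmol/h

Stoichiometric O₂ = 2 × 240 = 480 lbmol/h; O₂ fed = 480 × 1.268 = 608.6 lbmol/h.
N₂ fed = 608.6 × 79/21 = 2290 lbmol/h.
Fuel reacted = 0.881 × 240 → ξ = 211.4 lbmol/h.
Outlet (n = n₀ + ν ξ):
  CH₄: 240 − 1(211.4) = 28.56
  O₂: 608.6 − 2(211.4) = 185.8
  N₂: 2290 (inert)
  CO₂: 0 + 1(211.4) = 211.4
  H₂O: 0 + 2(211.4) = 422.9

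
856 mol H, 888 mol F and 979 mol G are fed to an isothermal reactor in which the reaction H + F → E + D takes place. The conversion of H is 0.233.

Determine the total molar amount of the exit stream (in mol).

2720 mol

H reacted = 0.233 × 856 = 199.4 mol; ν_H = −1, so ξ = 199.4/1 = 199.4 mol.
Outlet amounts (n = n₀ + ν ξ):
  H: 856 − 1(199.4) = 656.6
  F: 888 − 1(199.4) = 688.6
  E: 0 + 1(199.4) = 199.4
  D: 0 + 1(199.4) = 199.4
  G: 979 (inert)
Total out = 656.6 + 688.6 + 199.4 + 199.4 + 979 = 2723 mol.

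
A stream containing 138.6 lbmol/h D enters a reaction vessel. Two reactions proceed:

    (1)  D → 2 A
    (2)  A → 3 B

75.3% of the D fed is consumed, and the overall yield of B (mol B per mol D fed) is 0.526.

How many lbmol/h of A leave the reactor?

184 lbmol/h

Conversion of D: D consumed = 1ξ₁ = 0.753 × 138.6 → ξ₁ = 104.4 lbmol/h.
Yield of B: 3ξ₂ / 138.6 = 0.526 → ξ₂ = 24.3 lbmol/h.
Outlet amounts (n = n₀ + Σ ν·ξ):
  D: 138.6 − 1(104.4) = 34.23
  A: 0 + 2(104.4) − 1(24.3) = 184.4
  B: 0 + 3(24.3) = 72.9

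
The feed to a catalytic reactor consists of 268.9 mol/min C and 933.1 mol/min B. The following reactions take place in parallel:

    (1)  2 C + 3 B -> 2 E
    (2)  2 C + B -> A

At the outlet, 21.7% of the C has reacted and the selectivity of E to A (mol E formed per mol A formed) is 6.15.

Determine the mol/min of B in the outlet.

860 mol/min

Conversion of C: C consumed = 0.217 × 268.9 = 58.35 mol/min = 2ξ₁ + 2ξ₂.
Selectivity: 2ξ₁ / (1ξ₂) = 6.15 → ξ₁ = 3.075 ξ₂.
Substitute: (2·3.075 + 2) ξ₂ = 58.35 → ξ₂ = 7.16 mol/min, ξ₁ = 22.02 mol/min.
Outlet amounts (n = n₀ + Σ ν·ξ):
  C: 268.9 − 2(22.02) − 2(7.16) = 210.5
  B: 933.1 − 3(22.02) − 1(7.16) = 859.9
  E: 0 + 2(22.02) = 44.03
  A: 0 + 1(7.16) = 7.16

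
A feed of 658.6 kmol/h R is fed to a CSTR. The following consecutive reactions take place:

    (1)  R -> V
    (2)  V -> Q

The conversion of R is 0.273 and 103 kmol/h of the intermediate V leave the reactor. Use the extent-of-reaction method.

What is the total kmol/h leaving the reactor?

659 kmol/h

Conversion of R: R consumed = 1ξ₁ = 0.273 × 658.6 → ξ₁ = 179.8 kmol/h.
V balance: n_V = 0 + 1ξ₁ − 1ξ₂ = 103 → ξ₂ = (1·179.8 − 103)/1 = 76.8 kmol/h.
Outlet amounts (n = n₀ + Σ ν·ξ):
  R: 658.6 − 1(179.8) = 478.8
  V: 0 + 1(179.8) − 1(76.8) = 103
  Q: 0 + 1(76.8) = 76.8
Total out = 478.8 + 103 + 76.8 = 658.6 kmol/h.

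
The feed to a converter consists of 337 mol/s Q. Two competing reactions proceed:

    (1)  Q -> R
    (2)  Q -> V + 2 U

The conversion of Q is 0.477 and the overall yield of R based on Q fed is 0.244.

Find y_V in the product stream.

Yield of R: 1ξ₁ / 337 = 0.244 → ξ₁ = 82.23 mol/s.
Conversion of Q: 1ξ₁ + 1ξ₂ = 0.477 × 337 = 160.7 → ξ₂ = 78.52 mol/s.
Outlet amounts (n = n₀ + Σ ν·ξ):
  Q: 337 − 1(82.23) − 1(78.52) = 176.3
  R: 0 + 1(82.23) = 82.23
  V: 0 + 1(78.52) = 78.52
  U: 0 + 2(78.52) = 157
Total out = 494 mol/s; y_V = 78.52 / 494 = 0.1589.

0.159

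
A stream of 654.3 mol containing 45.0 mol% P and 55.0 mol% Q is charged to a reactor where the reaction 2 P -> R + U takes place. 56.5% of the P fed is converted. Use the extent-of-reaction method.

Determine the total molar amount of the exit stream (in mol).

P reacted = 0.565 × 294.4 = 166.4 mol; ν_P = −2, so ξ = 166.4/2 = 83.18 mol.
Outlet amounts (n = n₀ + ν ξ):
  P: 294.4 − 2(83.18) = 128.1
  R: 0 + 1(83.18) = 83.18
  U: 0 + 1(83.18) = 83.18
  Q: 359.9 (inert)
Total out = 128.1 + 83.18 + 83.18 + 359.9 = 654.3 mol.

654 mol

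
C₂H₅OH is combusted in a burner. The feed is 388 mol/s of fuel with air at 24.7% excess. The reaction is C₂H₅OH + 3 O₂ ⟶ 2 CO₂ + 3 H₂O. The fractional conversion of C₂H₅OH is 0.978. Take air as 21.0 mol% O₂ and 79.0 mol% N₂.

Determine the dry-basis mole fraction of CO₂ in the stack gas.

Stoichiometric O₂ = 3 × 388 = 1164 mol/s; O₂ fed = 1164 × 1.247 = 1452 mol/s.
N₂ fed = 1452 × 79/21 = 5460 mol/s.
Fuel reacted = 0.978 × 388 → ξ = 379.5 mol/s.
Outlet (n = n₀ + ν ξ):
  C₂H₅OH: 388 − 1(379.5) = 8.536
  O₂: 1452 − 3(379.5) = 313.1
  N₂: 5460 (inert)
  CO₂: 0 + 2(379.5) = 758.9
  H₂O: 0 + 3(379.5) = 1138
Dry total = 6541 mol/s; y_CO₂ (dry) = 758.9 / 6541 = 0.116.

0.116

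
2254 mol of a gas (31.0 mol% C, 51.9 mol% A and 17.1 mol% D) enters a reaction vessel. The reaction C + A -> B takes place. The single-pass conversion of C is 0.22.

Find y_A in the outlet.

0.484

C reacted = 0.22 × 698.7 = 153.7 mol; ν_C = −1, so ξ = 153.7/1 = 153.7 mol.
Outlet amounts (n = n₀ + ν ξ):
  C: 698.7 − 1(153.7) = 545
  A: 1170 − 1(153.7) = 1016
  B: 0 + 1(153.7) = 153.7
  D: 385.4 (inert)
Total out = 2100 mol; y_A = 1016 / 2100 = 0.4838.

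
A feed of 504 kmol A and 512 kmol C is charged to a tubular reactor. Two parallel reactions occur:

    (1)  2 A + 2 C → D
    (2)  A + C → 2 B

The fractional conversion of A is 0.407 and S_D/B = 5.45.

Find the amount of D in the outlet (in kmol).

98.1 kmol

Conversion of A: A consumed = 0.407 × 504 = 205.1 kmol = 2ξ₁ + 1ξ₂.
Selectivity: 1ξ₁ / (2ξ₂) = 5.45 → ξ₁ = 10.9 ξ₂.
Substitute: (2·10.9 + 1) ξ₂ = 205.1 → ξ₂ = 8.997 kmol, ξ₁ = 98.07 kmol.
Outlet amounts (n = n₀ + Σ ν·ξ):
  A: 504 − 2(98.07) − 1(8.997) = 298.9
  C: 512 − 2(98.07) − 1(8.997) = 306.9
  D: 0 + 1(98.07) = 98.07
  B: 0 + 2(8.997) = 17.99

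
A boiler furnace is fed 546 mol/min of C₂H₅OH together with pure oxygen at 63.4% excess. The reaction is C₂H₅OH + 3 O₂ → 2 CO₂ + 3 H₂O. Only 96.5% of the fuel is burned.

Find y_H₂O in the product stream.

0.422

Stoichiometric O₂ = 3 × 546 = 1638 mol/min; O₂ fed = 1638 × 1.634 = 2676 mol/min.
Fuel reacted = 0.965 × 546 → ξ = 526.9 mol/min.
Outlet (n = n₀ + ν ξ):
  C₂H₅OH: 546 − 1(526.9) = 19.11
  O₂: 2676 − 3(526.9) = 1096
  CO₂: 0 + 2(526.9) = 1054
  H₂O: 0 + 3(526.9) = 1581
Total out = 3749 mol/min; y_H₂O = 1581 / 3749 = 0.4216.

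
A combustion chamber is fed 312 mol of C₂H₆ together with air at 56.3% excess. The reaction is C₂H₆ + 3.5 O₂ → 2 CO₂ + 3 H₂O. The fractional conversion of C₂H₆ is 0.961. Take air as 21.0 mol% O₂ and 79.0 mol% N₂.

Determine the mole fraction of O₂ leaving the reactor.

0.0765

Stoichiometric O₂ = 3.5 × 312 = 1092 mol; O₂ fed = 1092 × 1.563 = 1707 mol.
N₂ fed = 1707 × 79/21 = 6421 mol.
Fuel reacted = 0.961 × 312 → ξ = 299.8 mol.
Outlet (n = n₀ + ν ξ):
  C₂H₆: 312 − 1(299.8) = 12.17
  O₂: 1707 − 3.5(299.8) = 657.4
  N₂: 6421 (inert)
  CO₂: 0 + 2(299.8) = 599.7
  H₂O: 0 + 3(299.8) = 899.5
Total out = 8590 mol; y_O₂ = 657.4 / 8590 = 0.07653.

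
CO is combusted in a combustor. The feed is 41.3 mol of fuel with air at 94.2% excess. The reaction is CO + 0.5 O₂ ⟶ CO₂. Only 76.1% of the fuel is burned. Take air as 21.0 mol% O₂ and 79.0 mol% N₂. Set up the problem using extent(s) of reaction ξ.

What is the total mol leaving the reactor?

217 mol

Stoichiometric O₂ = 0.5 × 41.3 = 20.65 mol; O₂ fed = 20.65 × 1.942 = 40.1 mol.
N₂ fed = 40.1 × 79/21 = 150.9 mol.
Fuel reacted = 0.761 × 41.3 → ξ = 31.43 mol.
Outlet (n = n₀ + ν ξ):
  CO: 41.3 − 1(31.43) = 9.871
  O₂: 40.1 − 0.5(31.43) = 24.39
  N₂: 150.9 (inert)
  CO₂: 0 + 1(31.43) = 31.43
Total out = 9.871 + 24.39 + 150.9 + 31.43 = 216.5 mol.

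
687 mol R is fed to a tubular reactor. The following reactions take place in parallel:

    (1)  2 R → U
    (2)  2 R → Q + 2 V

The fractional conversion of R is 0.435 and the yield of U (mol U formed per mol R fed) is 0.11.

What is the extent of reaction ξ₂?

Yield of U: 1ξ₁ / 687 = 0.11 → ξ₁ = 75.57 mol.
Conversion of R: 2ξ₁ + 2ξ₂ = 0.435 × 687 = 298.8 → ξ₂ = 73.85 mol.
Outlet amounts (n = n₀ + Σ ν·ξ):
  R: 687 − 2(75.57) − 2(73.85) = 388.2
  U: 0 + 1(75.57) = 75.57
  Q: 0 + 1(73.85) = 73.85
  V: 0 + 2(73.85) = 147.7

ξ₂ = 73.9 mol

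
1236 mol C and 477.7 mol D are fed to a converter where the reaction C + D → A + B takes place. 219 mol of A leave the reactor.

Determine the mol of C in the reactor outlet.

1020 mol

For A: n = n₀ + 1ξ → 219 = 0 + 1ξ, giving ξ = 219 mol.
Outlet amounts (n = n₀ + ν ξ):
  C: 1236 − 1(219) = 1017
  D: 477.7 − 1(219) = 258.7
  A: 0 + 1(219) = 219
  B: 0 + 1(219) = 219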